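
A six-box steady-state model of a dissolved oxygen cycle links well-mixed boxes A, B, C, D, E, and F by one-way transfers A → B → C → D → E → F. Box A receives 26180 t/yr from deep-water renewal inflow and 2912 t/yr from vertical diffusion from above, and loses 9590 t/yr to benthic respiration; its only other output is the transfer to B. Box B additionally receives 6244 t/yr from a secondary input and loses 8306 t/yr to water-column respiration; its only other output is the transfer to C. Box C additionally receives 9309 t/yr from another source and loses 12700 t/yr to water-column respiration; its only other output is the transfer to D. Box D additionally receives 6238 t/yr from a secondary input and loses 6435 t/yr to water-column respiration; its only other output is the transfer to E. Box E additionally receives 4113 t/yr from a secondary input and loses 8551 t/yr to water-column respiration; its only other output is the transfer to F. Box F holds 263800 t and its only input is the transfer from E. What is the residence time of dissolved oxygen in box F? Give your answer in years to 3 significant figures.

Box A: F(A→B) = (26180 + 2912) − 9590 = 19502 t/yr.
Box B: F(B→C) = (19502 + 6244) − 8306 = 17440 t/yr.
Box C: F(C→D) = (17440 + 9309) − 12700 = 14049 t/yr.
Box D: F(D→E) = (14049 + 6238) − 6435 = 13852 t/yr.
Box E: F(E→F) = (13852 + 4113) − 8551 = 9414.0 t/yr.
Box F throughput = its input = 9414.0 t/yr; τ = 263800 / 9414.0 = 28.02 yr.

28.0 yr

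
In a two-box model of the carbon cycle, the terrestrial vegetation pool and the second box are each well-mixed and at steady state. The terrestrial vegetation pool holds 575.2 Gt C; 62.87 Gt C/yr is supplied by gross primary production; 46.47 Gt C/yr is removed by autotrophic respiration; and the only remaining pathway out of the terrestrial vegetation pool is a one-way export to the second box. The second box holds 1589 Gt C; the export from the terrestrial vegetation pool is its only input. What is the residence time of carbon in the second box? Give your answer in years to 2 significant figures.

Balance the terrestrial vegetation pool: ΣF_in = 62.870 Gt C/yr.
Export to the second box = ΣF_in − (46.47) = 16.400 Gt C/yr.
At steady state the output of the second box equals its input, 16.400 Gt C/yr.
τ = M / F = 1589 / 16.400 = 96.89 yr.

97 yr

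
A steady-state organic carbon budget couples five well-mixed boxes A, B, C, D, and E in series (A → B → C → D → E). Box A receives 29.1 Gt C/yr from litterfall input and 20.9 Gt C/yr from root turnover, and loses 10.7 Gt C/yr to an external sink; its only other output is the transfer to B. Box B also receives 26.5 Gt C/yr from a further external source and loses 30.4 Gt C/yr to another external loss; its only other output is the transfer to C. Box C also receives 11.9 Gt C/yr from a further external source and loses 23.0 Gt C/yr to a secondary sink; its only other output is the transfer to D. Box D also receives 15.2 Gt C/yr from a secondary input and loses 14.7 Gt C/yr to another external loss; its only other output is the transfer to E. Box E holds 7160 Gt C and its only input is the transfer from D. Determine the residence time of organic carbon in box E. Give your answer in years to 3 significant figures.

Box A: F(A→B) = (29.1 + 20.9) − 10.7 = 39.300 Gt C/yr.
Box B: F(B→C) = (39.300 + 26.5) − 30.4 = 35.400 Gt C/yr.
Box C: F(C→D) = (35.400 + 11.9) − 23.0 = 24.300 Gt C/yr.
Box D: F(D→E) = (24.300 + 15.2) − 14.7 = 24.800 Gt C/yr.
Box E throughput = its input = 24.800 Gt C/yr; τ = 7160 / 24.800 = 288.7 yr.

289 yr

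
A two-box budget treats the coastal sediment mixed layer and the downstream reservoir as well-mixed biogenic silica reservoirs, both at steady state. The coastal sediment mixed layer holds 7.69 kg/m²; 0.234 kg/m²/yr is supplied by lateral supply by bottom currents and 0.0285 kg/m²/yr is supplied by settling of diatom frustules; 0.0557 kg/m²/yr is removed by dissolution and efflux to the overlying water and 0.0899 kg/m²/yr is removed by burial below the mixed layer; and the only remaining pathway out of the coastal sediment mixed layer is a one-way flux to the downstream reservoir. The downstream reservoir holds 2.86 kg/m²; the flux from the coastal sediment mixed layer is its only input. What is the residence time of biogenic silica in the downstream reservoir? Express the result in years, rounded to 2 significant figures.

24 yr

Balance the coastal sediment mixed layer: ΣF_in = 0.234 + 0.0285 = 0.26250 kg/m²/yr.
Flux to the downstream reservoir = ΣF_in − (0.0557 + 0.0899) = 0.11690 kg/m²/yr.
At steady state the output of the downstream reservoir equals its input, 0.11690 kg/m²/yr.
τ = M / F = 2.86 / 0.11690 = 24.47 yr.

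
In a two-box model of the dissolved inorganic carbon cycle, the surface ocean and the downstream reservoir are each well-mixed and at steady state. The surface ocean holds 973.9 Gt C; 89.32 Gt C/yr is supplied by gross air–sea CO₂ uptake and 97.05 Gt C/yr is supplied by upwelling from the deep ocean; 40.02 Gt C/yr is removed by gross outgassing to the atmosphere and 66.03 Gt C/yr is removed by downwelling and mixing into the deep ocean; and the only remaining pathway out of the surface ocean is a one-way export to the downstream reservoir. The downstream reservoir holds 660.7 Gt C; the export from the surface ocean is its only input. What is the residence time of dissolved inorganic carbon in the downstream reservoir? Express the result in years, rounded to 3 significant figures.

8.23 yr

Balance the surface ocean: ΣF_in = 89.32 + 97.05 = 186.37 Gt C/yr.
Export to the downstream reservoir = ΣF_in − (40.02 + 66.03) = 80.320 Gt C/yr.
At steady state the output of the downstream reservoir equals its input, 80.320 Gt C/yr.
τ = M / F = 660.7 / 80.320 = 8.226 yr.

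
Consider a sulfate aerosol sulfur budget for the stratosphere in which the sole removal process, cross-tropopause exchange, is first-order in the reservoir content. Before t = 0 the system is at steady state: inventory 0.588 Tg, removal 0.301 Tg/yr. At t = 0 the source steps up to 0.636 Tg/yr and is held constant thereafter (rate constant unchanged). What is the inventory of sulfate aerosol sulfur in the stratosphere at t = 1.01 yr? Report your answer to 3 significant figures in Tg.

τ = M₀/F₀ = 0.588/0.301 = 1.953 yr; rate constant k = 1/τ.
New steady state M_∞ = F₁/k = F₁·τ = 0.636 × 1.953 = 1.2424 Tg.
M(t) = M_∞ + (M₀ − M_∞)·e^(−t/τ); t/τ = 1.01/1.953 = 0.5170, so e^(−t/τ) = 0.5963.
M(t) = 1.2424 − 0.6544 × 0.5963 = 0.85219 Tg.

0.852 Tg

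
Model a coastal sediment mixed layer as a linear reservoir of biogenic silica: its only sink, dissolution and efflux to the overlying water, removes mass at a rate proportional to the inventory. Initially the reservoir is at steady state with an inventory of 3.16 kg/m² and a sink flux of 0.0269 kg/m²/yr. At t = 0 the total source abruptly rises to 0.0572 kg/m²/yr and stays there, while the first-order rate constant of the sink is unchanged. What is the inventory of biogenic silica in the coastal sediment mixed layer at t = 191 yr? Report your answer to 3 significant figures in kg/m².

6.02 kg/m²

Residence time τ = M₀/F₀ = 117.5 yr. The eventual steady state is M_∞ = M₀·(F₁/F₀) = 3.16 × 0.0572/0.0269 = 6.7194 kg/m².
The anomaly ΔM(t) = M(t) − M_∞ decays as ΔM₀·e^(−t/τ) with ΔM₀ = 3.16 − 6.7194 = −3.559 kg/m².
At t = 191 yr, e^(−t/τ) = e^(−1.626) = 0.1967, so ΔM = −0.7002 kg/m² and M = 6.7194 − 0.7002 = 6.0192 kg/m².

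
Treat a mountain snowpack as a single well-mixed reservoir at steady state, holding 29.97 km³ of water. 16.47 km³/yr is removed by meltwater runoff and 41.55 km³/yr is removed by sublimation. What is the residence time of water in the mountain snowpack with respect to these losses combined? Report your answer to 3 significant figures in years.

0.517 yr

Total removal = 16.47 + 41.55 = 58.020 km³/yr.
τ = M / ΣF_out = 29.97 / 58.020 = 0.5165 yr.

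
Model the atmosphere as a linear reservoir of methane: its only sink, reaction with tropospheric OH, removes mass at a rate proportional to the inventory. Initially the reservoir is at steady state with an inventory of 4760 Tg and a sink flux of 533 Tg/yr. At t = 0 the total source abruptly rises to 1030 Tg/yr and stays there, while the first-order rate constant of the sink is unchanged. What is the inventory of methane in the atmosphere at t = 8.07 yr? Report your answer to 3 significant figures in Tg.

τ = M₀/F₀ = 4760/533 = 8.931 yr; rate constant k = 1/τ.
New steady state M_∞ = F₁/k = F₁·τ = 1030 × 8.931 = 9198.5 Tg.
M(t) = M_∞ + (M₀ − M_∞)·e^(−t/τ); t/τ = 8.07/8.931 = 0.9036, so e^(−t/τ) = 0.4051.
M(t) = 9198.5 − 4438 × 0.4051 = 7400.5 Tg.

7400 Tg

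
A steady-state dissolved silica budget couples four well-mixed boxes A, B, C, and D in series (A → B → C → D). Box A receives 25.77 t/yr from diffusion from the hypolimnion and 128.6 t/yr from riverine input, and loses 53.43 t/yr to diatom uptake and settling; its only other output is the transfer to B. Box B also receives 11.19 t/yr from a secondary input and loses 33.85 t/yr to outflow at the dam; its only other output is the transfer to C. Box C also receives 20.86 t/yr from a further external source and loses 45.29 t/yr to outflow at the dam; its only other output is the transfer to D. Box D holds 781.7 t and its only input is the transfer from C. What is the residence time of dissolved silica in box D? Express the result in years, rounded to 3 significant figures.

14.5 yr

Box A: F(A→B) = (25.77 + 128.6) − 53.43 = 100.94 t/yr.
Box B: F(B→C) = (100.94 + 11.19) − 33.85 = 78.280 t/yr.
Box C: F(C→D) = (78.280 + 20.86) − 45.29 = 53.850 t/yr.
Box D throughput = its input = 53.850 t/yr; τ = 781.7 / 53.850 = 14.52 yr.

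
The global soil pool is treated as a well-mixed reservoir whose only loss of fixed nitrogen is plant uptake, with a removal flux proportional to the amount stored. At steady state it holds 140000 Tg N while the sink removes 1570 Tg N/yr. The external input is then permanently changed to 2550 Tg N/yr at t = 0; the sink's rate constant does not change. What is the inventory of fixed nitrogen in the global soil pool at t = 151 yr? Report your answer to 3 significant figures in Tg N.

Residence time τ = M₀/F₀ = 89.17 yr. The eventual steady state is M_∞ = M₀·(F₁/F₀) = 140000 × 2550/1570 = 227390 Tg N.
The anomaly ΔM(t) = M(t) − M_∞ decays as ΔM₀·e^(−t/τ) with ΔM₀ = 140000 − 227390 = −87390 Tg N.
At t = 151 yr, e^(−t/τ) = e^(−1.693) = 0.1839, so ΔM = −16070 Tg N and M = 227390 − 16070 = 211320 Tg N.

211000 Tg N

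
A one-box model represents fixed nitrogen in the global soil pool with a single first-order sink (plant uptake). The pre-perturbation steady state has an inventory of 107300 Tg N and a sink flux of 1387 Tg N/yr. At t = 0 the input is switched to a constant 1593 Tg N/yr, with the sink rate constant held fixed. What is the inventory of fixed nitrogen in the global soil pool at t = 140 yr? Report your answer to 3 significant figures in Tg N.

121000 Tg N

Residence time τ = M₀/F₀ = 77.36 yr. The eventual steady state is M_∞ = M₀·(F₁/F₀) = 107300 × 1593/1387 = 123240 Tg N.
The anomaly ΔM(t) = M(t) − M_∞ decays as ΔM₀·e^(−t/τ) with ΔM₀ = 107300 − 123240 = −15940 Tg N.
At t = 140 yr, e^(−t/τ) = e^(−1.810) = 0.1637, so ΔM = −2609 Tg N and M = 123240 − 2609 = 120630 Tg N.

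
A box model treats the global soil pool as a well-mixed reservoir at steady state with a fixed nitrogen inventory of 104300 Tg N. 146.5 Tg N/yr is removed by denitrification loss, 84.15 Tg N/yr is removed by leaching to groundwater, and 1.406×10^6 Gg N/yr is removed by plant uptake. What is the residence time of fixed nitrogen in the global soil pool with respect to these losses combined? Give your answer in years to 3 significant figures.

63.7 yr

Convert the plant uptake flux: 1.406×10^6 Gg N/yr = 1406 Tg N/yr.
Total removal = 146.5 + 84.15 + 1406 = 1636.7 Tg N/yr.
τ = M / ΣF_out = 104300 / 1636.7 = 63.73 yr.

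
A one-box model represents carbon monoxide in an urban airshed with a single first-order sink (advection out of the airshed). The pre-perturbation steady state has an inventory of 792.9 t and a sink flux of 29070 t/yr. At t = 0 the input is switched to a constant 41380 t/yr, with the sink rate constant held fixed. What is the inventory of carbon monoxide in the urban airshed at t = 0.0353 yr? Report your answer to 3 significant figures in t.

τ = M₀/F₀ = 792.9/29070 = 0.02728 yr; rate constant k = 1/τ.
New steady state M_∞ = F₁/k = F₁·τ = 41380 × 0.02728 = 1128.7 t.
M(t) = M_∞ + (M₀ − M_∞)·e^(−t/τ); t/τ = 0.0353/0.02728 = 1.294, so e^(−t/τ) = 0.2741.
M(t) = 1128.7 − 335.8 × 0.2741 = 1036.6 t.

1040 t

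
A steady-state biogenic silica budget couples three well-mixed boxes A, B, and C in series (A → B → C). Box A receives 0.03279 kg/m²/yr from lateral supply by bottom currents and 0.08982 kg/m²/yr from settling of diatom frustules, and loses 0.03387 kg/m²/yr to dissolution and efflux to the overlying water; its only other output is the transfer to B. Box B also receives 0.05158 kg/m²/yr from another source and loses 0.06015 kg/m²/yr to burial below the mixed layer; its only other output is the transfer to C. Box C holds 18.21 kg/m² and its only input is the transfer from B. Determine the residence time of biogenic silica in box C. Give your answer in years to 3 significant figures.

Box A: F(A→B) = (0.03279 + 0.08982) − 0.03387 = 0.088740 kg/m²/yr.
Box B: F(B→C) = (0.088740 + 0.05158) − 0.06015 = 0.080170 kg/m²/yr.
Box C throughput = its input = 0.080170 kg/m²/yr; τ = 18.21 / 0.080170 = 227.1 yr.

227 yr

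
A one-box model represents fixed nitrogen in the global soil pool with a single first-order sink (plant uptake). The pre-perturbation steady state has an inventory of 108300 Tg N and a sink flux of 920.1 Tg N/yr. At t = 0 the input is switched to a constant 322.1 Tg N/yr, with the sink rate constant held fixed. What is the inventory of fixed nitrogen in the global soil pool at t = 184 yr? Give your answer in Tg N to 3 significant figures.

Residence time τ = M₀/F₀ = 117.7 yr. The eventual steady state is M_∞ = M₀·(F₁/F₀) = 108300 × 322.1/920.1 = 37913 Tg N.
The anomaly ΔM(t) = M(t) − M_∞ decays as ΔM₀·e^(−t/τ) with ΔM₀ = 108300 − 37913 = 70390 Tg N.
At t = 184 yr, e^(−t/τ) = e^(−1.563) = 0.2095, so ΔM = 14740 Tg N and M = 37913 + 14740 = 52656 Tg N.

52700 Tg N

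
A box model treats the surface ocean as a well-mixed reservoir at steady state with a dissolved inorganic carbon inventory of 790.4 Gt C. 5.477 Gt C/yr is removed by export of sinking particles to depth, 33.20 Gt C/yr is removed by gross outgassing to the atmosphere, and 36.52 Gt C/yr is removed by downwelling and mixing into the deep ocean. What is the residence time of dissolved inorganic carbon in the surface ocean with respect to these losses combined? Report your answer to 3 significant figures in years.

Total removal = 5.477 + 33.20 + 36.52 = 75.197 Gt C/yr.
τ = M / ΣF_out = 790.4 / 75.197 = 10.51 yr.

10.5 yr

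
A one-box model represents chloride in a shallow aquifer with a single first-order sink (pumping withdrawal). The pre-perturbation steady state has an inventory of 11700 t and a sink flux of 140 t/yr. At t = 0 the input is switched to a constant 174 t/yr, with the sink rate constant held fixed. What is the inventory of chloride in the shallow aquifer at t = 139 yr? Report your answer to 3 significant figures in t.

14000 t

The sink rate constant is k = F₀/M₀ = 140/11700 = 0.01197 yr⁻¹.
Solving dM/dt = F₁ − kM with M(0) = M₀ gives M(t) = F₁/k + (M₀ − F₁/k)·e^(−kt).
F₁/k = 174/0.01197 = 14541 t; kt = 0.01197 × 139 = 1.663, e^(−kt) = 0.1895.
M(139) = 14541 + (11700 − 14541) × 0.1895 = 14541 − 538.5 = 14003 t.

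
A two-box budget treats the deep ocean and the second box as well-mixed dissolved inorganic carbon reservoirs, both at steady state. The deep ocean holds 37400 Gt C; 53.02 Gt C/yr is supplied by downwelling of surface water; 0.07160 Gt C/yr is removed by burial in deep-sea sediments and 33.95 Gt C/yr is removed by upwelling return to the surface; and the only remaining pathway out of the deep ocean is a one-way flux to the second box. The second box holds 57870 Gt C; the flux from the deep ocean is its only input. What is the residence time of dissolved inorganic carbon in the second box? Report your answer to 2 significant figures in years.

Balance the deep ocean: ΣF_in = 53.020 Gt C/yr.
Flux to the second box = ΣF_in − (0.07160 + 33.95) = 18.998 Gt C/yr.
At steady state the output of the second box equals its input, 18.998 Gt C/yr.
τ = M / F = 57870 / 18.998 = 3046 yr.

3000 yr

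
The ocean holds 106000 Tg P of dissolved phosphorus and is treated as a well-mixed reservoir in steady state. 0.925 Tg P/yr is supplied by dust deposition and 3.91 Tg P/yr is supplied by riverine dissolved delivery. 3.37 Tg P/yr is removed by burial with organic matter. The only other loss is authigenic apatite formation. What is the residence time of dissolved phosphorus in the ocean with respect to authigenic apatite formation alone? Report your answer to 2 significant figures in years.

72000 yr

At steady state ΣF_in = ΣF_out.
ΣF_in = 0.925 + 3.91 = 4.8350 Tg P/yr.
Authigenic apatite formation flux = ΣF_in − (3.37) = 4.8350 − 3.370 = 1.465 Tg P/yr.
τ = M / F = 106000 / 1.465 = 72350 yr.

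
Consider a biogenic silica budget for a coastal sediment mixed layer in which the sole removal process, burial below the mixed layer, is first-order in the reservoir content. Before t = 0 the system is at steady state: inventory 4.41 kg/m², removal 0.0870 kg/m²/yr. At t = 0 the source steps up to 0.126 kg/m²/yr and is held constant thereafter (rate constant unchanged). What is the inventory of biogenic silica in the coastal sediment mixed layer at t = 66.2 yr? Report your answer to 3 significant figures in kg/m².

Residence time τ = M₀/F₀ = 50.69 yr. The eventual steady state is M_∞ = M₀·(F₁/F₀) = 4.41 × 0.126/0.0870 = 6.3869 kg/m².
The anomaly ΔM(t) = M(t) − M_∞ decays as ΔM₀·e^(−t/τ) with ΔM₀ = 4.41 − 6.3869 = −1.977 kg/m².
At t = 66.2 yr, e^(−t/τ) = e^(−1.306) = 0.2709, so ΔM = −0.5356 kg/m² and M = 6.3869 − 0.5356 = 5.8513 kg/m².

5.85 kg/m²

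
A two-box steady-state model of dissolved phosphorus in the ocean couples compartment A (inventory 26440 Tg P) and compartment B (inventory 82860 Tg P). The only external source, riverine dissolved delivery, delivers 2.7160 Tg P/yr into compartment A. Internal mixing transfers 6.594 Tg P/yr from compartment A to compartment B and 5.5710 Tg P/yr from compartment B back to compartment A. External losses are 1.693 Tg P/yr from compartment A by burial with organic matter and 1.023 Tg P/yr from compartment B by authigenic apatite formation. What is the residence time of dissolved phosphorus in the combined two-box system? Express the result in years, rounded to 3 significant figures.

40200 yr

Residence time in the combined system uses the total inventory and the total *external* removal — internal exchanges between the two boxes cancel.
M_total = 26440 + 82860 = 109300 Tg P.
ΣF_external_out = 1.693 + 1.023 = 2.7160 Tg P/yr.
τ = M_total / ΣF_ext = 109300 / 2.7160 = 40240 yr.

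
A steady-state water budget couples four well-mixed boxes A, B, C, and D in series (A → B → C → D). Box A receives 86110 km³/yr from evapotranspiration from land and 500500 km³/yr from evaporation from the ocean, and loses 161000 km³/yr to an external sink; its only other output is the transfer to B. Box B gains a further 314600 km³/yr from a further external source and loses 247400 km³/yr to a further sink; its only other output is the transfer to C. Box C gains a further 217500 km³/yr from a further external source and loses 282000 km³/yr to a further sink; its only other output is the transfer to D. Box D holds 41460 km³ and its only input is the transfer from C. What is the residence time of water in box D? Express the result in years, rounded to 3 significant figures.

Box A: F(A→B) = (86110 + 500500) − 161000 = 425610 km³/yr.
Box B: F(B→C) = (425610 + 314600) − 247400 = 492810 km³/yr.
Box C: F(C→D) = (492810 + 217500) − 282000 = 428310 km³/yr.
Box D throughput = its input = 428310 km³/yr; τ = 41460 / 428310 = 0.09680 yr.

0.0968 yr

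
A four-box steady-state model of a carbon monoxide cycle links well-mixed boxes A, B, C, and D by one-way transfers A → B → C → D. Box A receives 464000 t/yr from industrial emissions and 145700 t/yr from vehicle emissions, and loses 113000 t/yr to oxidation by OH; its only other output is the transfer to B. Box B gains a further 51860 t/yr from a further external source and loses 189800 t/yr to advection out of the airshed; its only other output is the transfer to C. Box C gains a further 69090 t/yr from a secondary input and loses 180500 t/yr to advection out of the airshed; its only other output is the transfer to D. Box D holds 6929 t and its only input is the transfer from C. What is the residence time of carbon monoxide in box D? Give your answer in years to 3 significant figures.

0.0280 yr

Box A: F(A→B) = (464000 + 145700) − 113000 = 496700 t/yr.
Box B: F(B→C) = (496700 + 51860) − 189800 = 358760 t/yr.
Box C: F(C→D) = (358760 + 69090) − 180500 = 247350 t/yr.
Box D throughput = its input = 247350 t/yr; τ = 6929 / 247350 = 0.02801 yr.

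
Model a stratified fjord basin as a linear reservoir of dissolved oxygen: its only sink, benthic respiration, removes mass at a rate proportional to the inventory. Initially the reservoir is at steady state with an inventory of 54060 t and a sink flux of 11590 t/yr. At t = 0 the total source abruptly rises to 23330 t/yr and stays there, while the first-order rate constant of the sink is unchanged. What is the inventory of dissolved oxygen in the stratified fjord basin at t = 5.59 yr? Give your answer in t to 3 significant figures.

The sink rate constant is k = F₀/M₀ = 11590/54060 = 0.2144 yr⁻¹.
Solving dM/dt = F₁ − kM with M(0) = M₀ gives M(t) = F₁/k + (M₀ − F₁/k)·e^(−kt).
F₁/k = 23330/0.2144 = 108820 t; kt = 0.2144 × 5.59 = 1.198, e^(−kt) = 0.3017.
M(5.59) = 108820 + (54060 − 108820) × 0.3017 = 108820 − 16520 = 92301 t.

92300 t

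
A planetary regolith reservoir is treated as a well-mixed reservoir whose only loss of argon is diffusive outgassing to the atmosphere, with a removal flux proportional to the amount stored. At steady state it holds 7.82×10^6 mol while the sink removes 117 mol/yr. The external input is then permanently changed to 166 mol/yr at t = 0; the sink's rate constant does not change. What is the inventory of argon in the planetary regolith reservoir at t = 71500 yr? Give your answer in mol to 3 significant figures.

Residence time τ = M₀/F₀ = 66840 yr. The eventual steady state is M_∞ = M₀·(F₁/F₀) = 7.82×10^6 × 166/117 = 1.1095×10^7 mol.
The anomaly ΔM(t) = M(t) − M_∞ decays as ΔM₀·e^(−t/τ) with ΔM₀ = 7.82×10^6 − 1.1095×10^7 = −3.275×10^6 mol.
At t = 71500 yr, e^(−t/τ) = e^(−1.070) = 0.3431, so ΔM = −1.124×10^6 mol and M = 1.1095×10^7 − 1.124×10^6 = 9.9714×10^6 mol.

9.97×10^6 mol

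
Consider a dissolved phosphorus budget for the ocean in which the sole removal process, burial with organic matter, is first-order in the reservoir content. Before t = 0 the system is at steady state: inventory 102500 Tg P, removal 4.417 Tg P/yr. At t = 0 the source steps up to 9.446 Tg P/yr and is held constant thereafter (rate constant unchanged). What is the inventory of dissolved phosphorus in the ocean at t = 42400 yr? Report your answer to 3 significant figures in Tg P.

Residence time τ = M₀/F₀ = 23210 yr. The eventual steady state is M_∞ = M₀·(F₁/F₀) = 102500 × 9.446/4.417 = 219200 Tg P.
The anomaly ΔM(t) = M(t) − M_∞ decays as ΔM₀·e^(−t/τ) with ΔM₀ = 102500 − 219200 = −116700 Tg P.
At t = 42400 yr, e^(−t/τ) = e^(−1.827) = 0.1609, so ΔM = −18770 Tg P and M = 219200 − 18770 = 200430 Tg P.

200000 Tg P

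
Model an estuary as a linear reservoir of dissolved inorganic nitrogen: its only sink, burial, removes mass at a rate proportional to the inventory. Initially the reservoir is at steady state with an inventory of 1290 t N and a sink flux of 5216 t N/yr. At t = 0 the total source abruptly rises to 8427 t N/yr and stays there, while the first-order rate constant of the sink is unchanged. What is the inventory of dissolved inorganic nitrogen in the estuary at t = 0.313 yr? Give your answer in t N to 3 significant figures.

Residence time τ = M₀/F₀ = 0.2473 yr. The eventual steady state is M_∞ = M₀·(F₁/F₀) = 1290 × 8427/5216 = 2084.1 t N.
The anomaly ΔM(t) = M(t) − M_∞ decays as ΔM₀·e^(−t/τ) with ΔM₀ = 1290 − 2084.1 = −794.1 t N.
At t = 0.313 yr, e^(−t/τ) = e^(−1.266) = 0.2821, so ΔM = −224.0 t N and M = 2084.1 − 224.0 = 1860.1 t N.

1860 t N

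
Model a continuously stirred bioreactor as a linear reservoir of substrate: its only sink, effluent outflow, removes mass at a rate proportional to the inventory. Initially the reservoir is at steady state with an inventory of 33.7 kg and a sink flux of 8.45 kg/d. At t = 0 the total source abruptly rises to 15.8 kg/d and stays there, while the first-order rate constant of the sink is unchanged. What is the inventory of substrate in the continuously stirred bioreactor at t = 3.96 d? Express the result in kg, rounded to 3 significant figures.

The sink rate constant is k = F₀/M₀ = 8.45/33.7 = 0.2507 d⁻¹.
Solving dM/dt = F₁ − kM with M(0) = M₀ gives M(t) = F₁/k + (M₀ − F₁/k)·e^(−kt).
F₁/k = 15.8/0.2507 = 63.013 kg; kt = 0.2507 × 3.96 = 0.9929, e^(−kt) = 0.3705.
M(3.96) = 63.013 + (33.7 − 63.013) × 0.3705 = 63.013 − 10.86 = 52.153 kg.

52.2 kg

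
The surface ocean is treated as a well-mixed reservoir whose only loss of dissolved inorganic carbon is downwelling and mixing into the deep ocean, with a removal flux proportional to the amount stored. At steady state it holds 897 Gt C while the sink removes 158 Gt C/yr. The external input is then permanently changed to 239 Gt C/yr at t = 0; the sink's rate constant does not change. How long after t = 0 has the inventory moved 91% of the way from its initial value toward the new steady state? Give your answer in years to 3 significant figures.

τ = M₀/F₀ = 897/158 = 5.677 yr.
The remaining gap fraction is e^(−t/τ); 91% covered ⇒ e^(−t/τ) = 0.0900.
t = −τ ln(0.0900) = 5.677 × 2.408 = 13.67 yr.

13.7 yr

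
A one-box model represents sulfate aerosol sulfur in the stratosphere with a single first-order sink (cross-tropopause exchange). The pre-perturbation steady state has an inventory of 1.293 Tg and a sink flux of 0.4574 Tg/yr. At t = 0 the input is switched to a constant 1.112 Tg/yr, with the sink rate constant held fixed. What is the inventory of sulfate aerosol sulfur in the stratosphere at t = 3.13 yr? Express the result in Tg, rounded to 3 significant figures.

The sink rate constant is k = F₀/M₀ = 0.4574/1.293 = 0.3538 yr⁻¹.
Solving dM/dt = F₁ − kM with M(0) = M₀ gives M(t) = F₁/k + (M₀ − F₁/k)·e^(−kt).
F₁/k = 1.112/0.3538 = 3.1435 Tg; kt = 0.3538 × 3.13 = 1.107, e^(−kt) = 0.3305.
M(3.13) = 3.1435 + (1.293 − 3.1435) × 0.3305 = 3.1435 − 0.6115 = 2.5319 Tg.

2.53 Tg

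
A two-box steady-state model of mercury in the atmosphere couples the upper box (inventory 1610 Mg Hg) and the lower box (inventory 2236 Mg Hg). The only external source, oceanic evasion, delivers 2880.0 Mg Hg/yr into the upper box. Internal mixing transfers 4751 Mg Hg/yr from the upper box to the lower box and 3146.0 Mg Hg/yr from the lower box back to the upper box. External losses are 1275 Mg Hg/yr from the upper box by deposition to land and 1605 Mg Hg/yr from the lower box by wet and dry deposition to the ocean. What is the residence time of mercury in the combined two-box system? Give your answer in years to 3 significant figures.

Treat the two boxes together as one reservoir: the mixing fluxes between them are internal recycling, so τ = ΣM / Σ(external losses).
M_total = 1610 + 2236 = 3846.0 Mg Hg.
ΣF_external_out = 1275 + 1605 = 2880.0 Mg Hg/yr.
τ = M_total / ΣF_ext = 3846.0 / 2880.0 = 1.335 yr.

1.34 yr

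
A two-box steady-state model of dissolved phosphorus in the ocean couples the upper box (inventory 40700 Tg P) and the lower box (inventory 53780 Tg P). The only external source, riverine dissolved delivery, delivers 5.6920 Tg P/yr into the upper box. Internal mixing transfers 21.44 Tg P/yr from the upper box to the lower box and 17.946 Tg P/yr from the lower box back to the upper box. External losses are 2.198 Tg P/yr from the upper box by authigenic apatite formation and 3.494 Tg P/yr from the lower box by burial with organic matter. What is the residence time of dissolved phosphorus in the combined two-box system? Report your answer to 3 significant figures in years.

16600 yr

Treat the two boxes together as one reservoir: the mixing fluxes between them are internal recycling, so τ = ΣM / Σ(external losses).
M_total = 40700 + 53780 = 94480 Tg P.
ΣF_external_out = 2.198 + 3.494 = 5.6920 Tg P/yr.
τ = M_total / ΣF_ext = 94480 / 5.6920 = 16600 yr.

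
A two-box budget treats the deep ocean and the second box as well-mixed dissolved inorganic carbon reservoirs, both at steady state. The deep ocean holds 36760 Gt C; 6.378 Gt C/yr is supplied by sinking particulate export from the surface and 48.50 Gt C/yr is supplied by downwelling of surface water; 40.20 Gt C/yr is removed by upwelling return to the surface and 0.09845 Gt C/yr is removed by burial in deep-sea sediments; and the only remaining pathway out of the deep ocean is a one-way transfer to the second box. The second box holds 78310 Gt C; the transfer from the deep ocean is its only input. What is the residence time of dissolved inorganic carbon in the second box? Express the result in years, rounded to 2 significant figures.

5400 yr

Balance the deep ocean: ΣF_in = 6.378 + 48.50 = 54.878 Gt C/yr.
Transfer to the second box = ΣF_in − (40.20 + 0.09845) = 14.580 Gt C/yr.
At steady state the output of the second box equals its input, 14.580 Gt C/yr.
τ = M / F = 78310 / 14.580 = 5371 yr.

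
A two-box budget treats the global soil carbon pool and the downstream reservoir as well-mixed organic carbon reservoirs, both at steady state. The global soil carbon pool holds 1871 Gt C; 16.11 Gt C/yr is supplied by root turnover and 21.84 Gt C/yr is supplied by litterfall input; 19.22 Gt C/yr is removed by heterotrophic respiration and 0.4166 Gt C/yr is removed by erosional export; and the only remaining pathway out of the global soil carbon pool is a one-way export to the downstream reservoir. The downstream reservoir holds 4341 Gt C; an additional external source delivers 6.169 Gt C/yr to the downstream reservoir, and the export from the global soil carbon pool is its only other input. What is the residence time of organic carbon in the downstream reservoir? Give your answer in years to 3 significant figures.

Balance the global soil carbon pool: ΣF_in = 16.11 + 21.84 = 37.950 Gt C/yr.
Export to the downstream reservoir = ΣF_in − (19.22 + 0.4166) = 18.313 Gt C/yr.
Total input to the downstream reservoir = 18.313 + 6.169 = 24.482 Gt C/yr; at steady state this equals its total output.
τ = M / F = 4341 / 24.482 = 177.3 yr.

177 yr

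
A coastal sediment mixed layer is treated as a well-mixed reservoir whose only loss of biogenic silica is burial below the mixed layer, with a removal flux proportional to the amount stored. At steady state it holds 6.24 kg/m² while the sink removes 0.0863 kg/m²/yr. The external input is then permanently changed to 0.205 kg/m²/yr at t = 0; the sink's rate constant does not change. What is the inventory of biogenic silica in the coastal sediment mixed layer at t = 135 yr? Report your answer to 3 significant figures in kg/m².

τ = M₀/F₀ = 6.24/0.0863 = 72.31 yr; rate constant k = 1/τ.
New steady state M_∞ = F₁/k = F₁·τ = 0.205 × 72.31 = 14.823 kg/m².
M(t) = M_∞ + (M₀ − M_∞)·e^(−t/τ); t/τ = 135/72.31 = 1.867, so e^(−t/τ) = 0.1546.
M(t) = 14.823 − 8.583 × 0.1546 = 13.496 kg/m².

13.5 kg/m²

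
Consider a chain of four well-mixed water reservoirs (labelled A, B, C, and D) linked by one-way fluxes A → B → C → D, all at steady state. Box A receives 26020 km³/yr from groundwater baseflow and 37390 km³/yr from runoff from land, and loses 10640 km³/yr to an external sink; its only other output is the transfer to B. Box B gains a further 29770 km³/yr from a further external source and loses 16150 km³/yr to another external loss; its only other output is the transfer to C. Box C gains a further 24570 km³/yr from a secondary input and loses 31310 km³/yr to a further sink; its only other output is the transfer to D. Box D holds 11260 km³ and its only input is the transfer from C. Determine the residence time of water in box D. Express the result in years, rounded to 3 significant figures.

0.189 yr

Box A: F(A→B) = (26020 + 37390) − 10640 = 52770 km³/yr.
Box B: F(B→C) = (52770 + 29770) − 16150 = 66390 km³/yr.
Box C: F(C→D) = (66390 + 24570) − 31310 = 59650 km³/yr.
Box D throughput = its input = 59650 km³/yr; τ = 11260 / 59650 = 0.1888 yr.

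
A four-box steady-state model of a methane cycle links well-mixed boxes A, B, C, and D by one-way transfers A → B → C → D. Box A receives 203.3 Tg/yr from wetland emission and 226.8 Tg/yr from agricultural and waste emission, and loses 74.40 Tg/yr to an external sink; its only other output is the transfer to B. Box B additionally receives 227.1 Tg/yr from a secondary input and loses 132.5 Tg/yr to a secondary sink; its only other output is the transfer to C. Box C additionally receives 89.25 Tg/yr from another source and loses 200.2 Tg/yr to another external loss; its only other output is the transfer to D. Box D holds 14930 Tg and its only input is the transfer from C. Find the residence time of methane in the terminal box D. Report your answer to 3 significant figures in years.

Box A: F(A→B) = (203.3 + 226.8) − 74.40 = 355.70 Tg/yr.
Box B: F(B→C) = (355.70 + 227.1) − 132.5 = 450.30 Tg/yr.
Box C: F(C→D) = (450.30 + 89.25) − 200.2 = 339.35 Tg/yr.
Box D throughput = its input = 339.35 Tg/yr; τ = 14930 / 339.35 = 44.00 yr.

44.0 yr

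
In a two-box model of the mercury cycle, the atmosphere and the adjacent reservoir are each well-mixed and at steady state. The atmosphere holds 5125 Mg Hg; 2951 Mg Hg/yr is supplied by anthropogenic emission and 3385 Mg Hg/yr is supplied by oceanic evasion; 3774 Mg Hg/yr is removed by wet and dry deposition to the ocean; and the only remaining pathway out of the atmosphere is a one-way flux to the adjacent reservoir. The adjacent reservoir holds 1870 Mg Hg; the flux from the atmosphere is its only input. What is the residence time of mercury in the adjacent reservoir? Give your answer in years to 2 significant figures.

0.73 yr

Balance the atmosphere: ΣF_in = 2951 + 3385 = 6336.0 Mg Hg/yr.
Flux to the adjacent reservoir = ΣF_in − (3774) = 2562.0 Mg Hg/yr.
At steady state the output of the adjacent reservoir equals its input, 2562.0 Mg Hg/yr.
τ = M / F = 1870 / 2562.0 = 0.7299 yr.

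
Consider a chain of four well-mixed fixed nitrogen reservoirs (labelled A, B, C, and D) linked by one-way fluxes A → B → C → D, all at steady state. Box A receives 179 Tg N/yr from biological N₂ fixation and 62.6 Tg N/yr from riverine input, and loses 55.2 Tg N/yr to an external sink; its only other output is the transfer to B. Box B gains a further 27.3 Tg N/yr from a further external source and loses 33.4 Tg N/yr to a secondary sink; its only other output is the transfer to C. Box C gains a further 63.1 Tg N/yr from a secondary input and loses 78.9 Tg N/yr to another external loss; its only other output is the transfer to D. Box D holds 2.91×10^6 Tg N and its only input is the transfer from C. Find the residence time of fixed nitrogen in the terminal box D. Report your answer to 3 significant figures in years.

17700 yr

Box A: F(A→B) = (179 + 62.6) − 55.2 = 186.40 Tg N/yr.
Box B: F(B→C) = (186.40 + 27.3) − 33.4 = 180.30 Tg N/yr.
Box C: F(C→D) = (180.30 + 63.1) − 78.9 = 164.50 Tg N/yr.
Box D throughput = its input = 164.50 Tg N/yr; τ = 2.91×10^6 / 164.50 = 17690 yr.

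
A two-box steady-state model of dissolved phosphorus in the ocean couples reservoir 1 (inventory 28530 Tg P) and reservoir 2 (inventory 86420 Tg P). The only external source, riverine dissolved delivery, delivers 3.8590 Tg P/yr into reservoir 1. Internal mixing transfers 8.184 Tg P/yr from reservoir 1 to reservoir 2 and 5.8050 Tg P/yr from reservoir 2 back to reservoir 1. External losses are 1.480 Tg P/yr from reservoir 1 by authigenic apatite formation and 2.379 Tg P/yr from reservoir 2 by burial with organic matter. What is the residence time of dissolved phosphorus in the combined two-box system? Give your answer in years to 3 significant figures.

Treat the two boxes together as one reservoir: the mixing fluxes between them are internal recycling, so τ = ΣM / Σ(external losses).
M_total = 28530 + 86420 = 114950 Tg P.
ΣF_external_out = 1.480 + 2.379 = 3.8590 Tg P/yr.
τ = M_total / ΣF_ext = 114950 / 3.8590 = 29790 yr.

29800 yr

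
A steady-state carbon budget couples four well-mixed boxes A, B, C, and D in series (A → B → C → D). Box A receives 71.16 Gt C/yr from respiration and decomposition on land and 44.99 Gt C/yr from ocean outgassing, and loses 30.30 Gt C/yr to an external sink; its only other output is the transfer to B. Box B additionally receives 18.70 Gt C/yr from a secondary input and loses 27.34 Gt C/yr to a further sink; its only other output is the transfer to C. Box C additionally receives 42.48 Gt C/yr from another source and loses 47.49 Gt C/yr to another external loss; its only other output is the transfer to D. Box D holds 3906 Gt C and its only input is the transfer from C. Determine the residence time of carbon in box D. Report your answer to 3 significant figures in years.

54.1 yr

Box A: F(A→B) = (71.16 + 44.99) − 30.30 = 85.850 Gt C/yr.
Box B: F(B→C) = (85.850 + 18.70) − 27.34 = 77.210 Gt C/yr.
Box C: F(C→D) = (77.210 + 42.48) − 47.49 = 72.200 Gt C/yr.
Box D throughput = its input = 72.200 Gt C/yr; τ = 3906 / 72.200 = 54.10 yr.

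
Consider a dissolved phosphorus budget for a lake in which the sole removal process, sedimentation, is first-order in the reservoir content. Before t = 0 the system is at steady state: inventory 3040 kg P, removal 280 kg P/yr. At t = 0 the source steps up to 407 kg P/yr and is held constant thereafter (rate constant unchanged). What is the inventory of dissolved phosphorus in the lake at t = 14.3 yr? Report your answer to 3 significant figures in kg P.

4050 kg P

τ = M₀/F₀ = 3040/280 = 10.86 yr; rate constant k = 1/τ.
New steady state M_∞ = F₁/k = F₁·τ = 407 × 10.86 = 4418.9 kg P.
M(t) = M_∞ + (M₀ − M_∞)·e^(−t/τ); t/τ = 14.3/10.86 = 1.317, so e^(−t/τ) = 0.2679.
M(t) = 4418.9 − 1379 × 0.2679 = 4049.4 kg P.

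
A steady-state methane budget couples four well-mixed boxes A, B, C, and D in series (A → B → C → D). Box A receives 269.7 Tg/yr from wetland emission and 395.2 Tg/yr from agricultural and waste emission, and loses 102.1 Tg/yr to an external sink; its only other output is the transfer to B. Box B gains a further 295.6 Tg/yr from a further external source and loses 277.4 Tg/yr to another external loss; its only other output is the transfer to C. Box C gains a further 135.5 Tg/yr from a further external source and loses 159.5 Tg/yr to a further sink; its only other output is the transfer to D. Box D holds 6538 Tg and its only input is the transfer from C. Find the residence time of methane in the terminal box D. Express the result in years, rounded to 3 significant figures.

11.7 yr

Box A: F(A→B) = (269.7 + 395.2) − 102.1 = 562.80 Tg/yr.
Box B: F(B→C) = (562.80 + 295.6) − 277.4 = 581.00 Tg/yr.
Box C: F(C→D) = (581.00 + 135.5) − 159.5 = 557.00 Tg/yr.
Box D throughput = its input = 557.00 Tg/yr; τ = 6538 / 557.00 = 11.74 yr.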